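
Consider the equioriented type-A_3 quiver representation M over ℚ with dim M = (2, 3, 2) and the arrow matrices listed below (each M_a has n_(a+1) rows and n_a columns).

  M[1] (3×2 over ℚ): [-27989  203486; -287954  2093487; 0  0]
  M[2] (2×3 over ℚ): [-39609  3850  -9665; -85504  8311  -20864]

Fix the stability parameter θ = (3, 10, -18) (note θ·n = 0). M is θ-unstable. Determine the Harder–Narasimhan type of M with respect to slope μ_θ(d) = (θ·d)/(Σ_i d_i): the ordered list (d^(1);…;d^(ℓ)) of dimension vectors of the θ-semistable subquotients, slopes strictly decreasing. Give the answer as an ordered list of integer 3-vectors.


Barcode: M ≅ I[1,3]^2, I[2,2]. HN layers by μ_θ (2 steps, strictly decreasing):
  μ^(1)=10; μ^(2)=-5/3

((0, 1, 0); (2, 2, 2))


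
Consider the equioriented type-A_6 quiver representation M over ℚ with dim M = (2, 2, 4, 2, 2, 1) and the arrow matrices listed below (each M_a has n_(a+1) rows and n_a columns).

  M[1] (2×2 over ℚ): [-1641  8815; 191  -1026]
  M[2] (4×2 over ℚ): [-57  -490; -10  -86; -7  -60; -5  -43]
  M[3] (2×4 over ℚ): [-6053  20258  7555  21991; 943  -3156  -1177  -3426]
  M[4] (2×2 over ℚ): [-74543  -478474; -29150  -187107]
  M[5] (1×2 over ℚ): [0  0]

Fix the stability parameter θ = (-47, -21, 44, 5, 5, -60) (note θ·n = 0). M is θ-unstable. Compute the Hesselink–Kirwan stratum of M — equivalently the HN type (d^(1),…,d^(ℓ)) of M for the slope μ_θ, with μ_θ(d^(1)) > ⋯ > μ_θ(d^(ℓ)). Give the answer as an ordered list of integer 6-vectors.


Barcode: M ≅ I[1,5]^2, I[3,3]^2, I[6,6]. HN layers by μ_θ (5 steps, strictly decreasing):
  μ^(1)=44; μ^(2)=18; μ^(3)=-21; μ^(4)=-47; μ^(5)=-60

((0, 0, 2, 0, 0, 0); (0, 0, 2, 2, 2, 0); (0, 2, 0, 0, 0, 0); (2, 0, 0, 0, 0, 0); (0, 0, 0, 0, 0, 1))


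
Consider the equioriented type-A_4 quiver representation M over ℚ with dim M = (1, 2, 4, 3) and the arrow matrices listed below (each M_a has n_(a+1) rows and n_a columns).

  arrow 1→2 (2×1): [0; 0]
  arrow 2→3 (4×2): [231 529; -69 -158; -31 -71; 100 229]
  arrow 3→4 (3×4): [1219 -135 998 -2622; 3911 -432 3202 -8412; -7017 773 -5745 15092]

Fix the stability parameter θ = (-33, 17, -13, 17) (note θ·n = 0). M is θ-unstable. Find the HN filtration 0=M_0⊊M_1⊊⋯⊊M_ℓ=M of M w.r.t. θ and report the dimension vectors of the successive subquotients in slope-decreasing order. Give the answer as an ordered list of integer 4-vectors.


Via rank(M_{q-1}∘⋯∘M_p): M ≅ I[1,1], I[2,4]^2, I[3,3], I[3,4].
μ_θ-semistable layers: μ^(1)=17; μ^(2)=2; μ^(3)=-13; μ^(4)=-33

((0, 0, 0, 3); (0, 2, 2, 0); (0, 0, 2, 0); (1, 0, 0, 0))


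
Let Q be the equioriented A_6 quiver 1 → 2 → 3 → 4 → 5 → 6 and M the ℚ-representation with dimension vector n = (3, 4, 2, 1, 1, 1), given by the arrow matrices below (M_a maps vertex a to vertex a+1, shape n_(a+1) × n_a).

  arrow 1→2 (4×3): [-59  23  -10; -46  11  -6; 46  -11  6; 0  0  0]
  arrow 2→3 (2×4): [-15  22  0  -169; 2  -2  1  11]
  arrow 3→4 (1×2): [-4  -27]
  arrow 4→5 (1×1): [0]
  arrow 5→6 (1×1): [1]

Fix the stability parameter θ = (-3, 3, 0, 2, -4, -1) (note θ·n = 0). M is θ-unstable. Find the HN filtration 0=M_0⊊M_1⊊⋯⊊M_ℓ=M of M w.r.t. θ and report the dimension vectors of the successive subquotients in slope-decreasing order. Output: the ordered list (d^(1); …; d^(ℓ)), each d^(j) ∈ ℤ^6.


Interval decomposition of M: I[1,1], I[1,3], I[1,4], I[2,2]^2, I[5,6].
HN type (ℓ=6): μ^(1)=3; μ^(2)=2; μ^(3)=3/2; μ^(4)=-1; μ^(5)=-3; μ^(6)=-4

((0, 2, 0, 0, 0, 0); (0, 0, 0, 1, 0, 0); (0, 2, 2, 0, 0, 0); (0, 0, 0, 0, 0, 1); (3, 0, 0, 0, 0, 0); (0, 0, 0, 0, 1, 0))


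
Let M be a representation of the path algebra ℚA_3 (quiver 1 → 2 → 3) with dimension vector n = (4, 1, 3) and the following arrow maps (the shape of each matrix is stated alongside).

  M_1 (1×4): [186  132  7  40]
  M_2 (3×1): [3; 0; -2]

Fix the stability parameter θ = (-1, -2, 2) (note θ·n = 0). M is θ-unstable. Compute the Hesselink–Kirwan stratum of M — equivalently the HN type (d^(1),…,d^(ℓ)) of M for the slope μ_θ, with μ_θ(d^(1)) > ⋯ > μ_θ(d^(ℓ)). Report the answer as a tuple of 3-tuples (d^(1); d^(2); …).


Barcode: M ≅ I[1,1]^3, I[1,3], I[3,3]^2. HN layers by μ_θ (3 steps, strictly decreasing):
  μ^(1)=2; μ^(2)=-1; μ^(3)=-3/2

((0, 0, 3); (3, 0, 0); (1, 1, 0))


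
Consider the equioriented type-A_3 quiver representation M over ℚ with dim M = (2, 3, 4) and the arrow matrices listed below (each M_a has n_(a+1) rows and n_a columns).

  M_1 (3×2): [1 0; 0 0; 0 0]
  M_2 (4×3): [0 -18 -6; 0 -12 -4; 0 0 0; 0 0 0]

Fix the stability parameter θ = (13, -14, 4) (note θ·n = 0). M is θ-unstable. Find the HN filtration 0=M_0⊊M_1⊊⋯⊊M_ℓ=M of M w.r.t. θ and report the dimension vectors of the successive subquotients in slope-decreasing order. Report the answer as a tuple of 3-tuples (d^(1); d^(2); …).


Interval decomposition of M: I[1,1], I[1,2], I[2,2], I[2,3], I[3,3]^3.
HN type (ℓ=4): μ^(1)=13; μ^(2)=4; μ^(3)=-1/2; μ^(4)=-14

((1, 0, 0); (0, 0, 4); (1, 1, 0); (0, 2, 0))


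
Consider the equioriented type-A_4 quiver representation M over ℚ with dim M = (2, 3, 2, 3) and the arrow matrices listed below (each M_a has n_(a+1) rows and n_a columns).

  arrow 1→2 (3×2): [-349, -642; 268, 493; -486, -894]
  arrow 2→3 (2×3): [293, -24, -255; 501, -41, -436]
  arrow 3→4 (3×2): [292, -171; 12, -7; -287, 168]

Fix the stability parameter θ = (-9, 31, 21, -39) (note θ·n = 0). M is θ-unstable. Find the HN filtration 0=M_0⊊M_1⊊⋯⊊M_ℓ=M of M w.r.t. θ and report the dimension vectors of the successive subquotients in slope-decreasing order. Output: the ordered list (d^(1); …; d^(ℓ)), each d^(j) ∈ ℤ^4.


Barcode: M ≅ I[1,4]^2, I[2,2], I[4,4]. HN layers by μ_θ (4 steps, strictly decreasing):
  μ^(1)=31; μ^(2)=13/3; μ^(3)=-9; μ^(4)=-39

((0, 1, 0, 0); (0, 2, 2, 2); (2, 0, 0, 0); (0, 0, 0, 1))


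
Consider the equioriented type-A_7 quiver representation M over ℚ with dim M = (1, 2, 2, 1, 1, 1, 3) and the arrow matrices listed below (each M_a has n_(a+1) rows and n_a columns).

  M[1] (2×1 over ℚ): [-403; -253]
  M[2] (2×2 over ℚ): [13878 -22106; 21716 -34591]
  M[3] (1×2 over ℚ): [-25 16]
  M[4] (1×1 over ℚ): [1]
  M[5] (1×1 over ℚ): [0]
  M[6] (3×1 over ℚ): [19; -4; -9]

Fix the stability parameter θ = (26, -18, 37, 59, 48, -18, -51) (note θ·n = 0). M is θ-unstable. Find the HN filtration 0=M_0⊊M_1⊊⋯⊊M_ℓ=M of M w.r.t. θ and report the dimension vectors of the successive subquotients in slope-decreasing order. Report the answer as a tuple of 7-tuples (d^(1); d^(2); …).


Via rank(M_{q-1}∘⋯∘M_p): M ≅ I[1,3], I[2,5], I[6,7], I[7,7]^2.
μ_θ-semistable layers: μ^(1)=107/2; μ^(2)=37; μ^(3)=4; μ^(4)=-18; μ^(5)=-69/2; μ^(6)=-51

((0, 0, 0, 1, 1, 0, 0); (0, 0, 2, 0, 0, 0, 0); (1, 1, 0, 0, 0, 0, 0); (0, 1, 0, 0, 0, 0, 0); (0, 0, 0, 0, 0, 1, 1); (0, 0, 0, 0, 0, 0, 2))


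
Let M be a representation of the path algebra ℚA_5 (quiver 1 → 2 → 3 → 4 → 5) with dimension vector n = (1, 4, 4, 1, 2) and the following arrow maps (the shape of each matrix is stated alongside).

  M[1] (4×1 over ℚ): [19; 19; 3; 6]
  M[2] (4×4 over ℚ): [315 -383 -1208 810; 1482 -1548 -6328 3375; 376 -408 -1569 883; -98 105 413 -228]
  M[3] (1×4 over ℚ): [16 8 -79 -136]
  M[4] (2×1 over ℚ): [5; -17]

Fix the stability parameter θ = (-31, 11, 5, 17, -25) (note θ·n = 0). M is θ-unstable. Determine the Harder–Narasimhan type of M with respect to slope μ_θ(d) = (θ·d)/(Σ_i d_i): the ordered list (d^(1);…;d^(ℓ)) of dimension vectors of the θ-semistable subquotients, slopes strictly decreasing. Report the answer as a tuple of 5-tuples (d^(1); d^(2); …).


Barcode: M ≅ I[1,5], I[2,3]^3, I[5,5]. HN layers by μ_θ (4 steps, strictly decreasing):
  μ^(1)=8; μ^(2)=2; μ^(3)=-25; μ^(4)=-31

((0, 3, 3, 0, 0); (0, 1, 1, 1, 1); (0, 0, 0, 0, 1); (1, 0, 0, 0, 0))


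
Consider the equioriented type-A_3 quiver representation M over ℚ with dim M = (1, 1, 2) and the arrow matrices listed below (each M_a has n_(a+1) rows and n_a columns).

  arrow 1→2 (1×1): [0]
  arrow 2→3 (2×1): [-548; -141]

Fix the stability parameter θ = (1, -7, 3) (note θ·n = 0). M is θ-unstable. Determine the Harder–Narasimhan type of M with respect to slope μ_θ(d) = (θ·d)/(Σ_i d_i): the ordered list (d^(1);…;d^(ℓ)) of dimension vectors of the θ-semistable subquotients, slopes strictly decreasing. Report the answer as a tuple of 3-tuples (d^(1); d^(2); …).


Via rank(M_{q-1}∘⋯∘M_p): M ≅ I[1,1], I[2,3], I[3,3].
μ_θ-semistable layers: μ^(1)=3; μ^(2)=1; μ^(3)=-7

((0, 0, 2); (1, 0, 0); (0, 1, 0))


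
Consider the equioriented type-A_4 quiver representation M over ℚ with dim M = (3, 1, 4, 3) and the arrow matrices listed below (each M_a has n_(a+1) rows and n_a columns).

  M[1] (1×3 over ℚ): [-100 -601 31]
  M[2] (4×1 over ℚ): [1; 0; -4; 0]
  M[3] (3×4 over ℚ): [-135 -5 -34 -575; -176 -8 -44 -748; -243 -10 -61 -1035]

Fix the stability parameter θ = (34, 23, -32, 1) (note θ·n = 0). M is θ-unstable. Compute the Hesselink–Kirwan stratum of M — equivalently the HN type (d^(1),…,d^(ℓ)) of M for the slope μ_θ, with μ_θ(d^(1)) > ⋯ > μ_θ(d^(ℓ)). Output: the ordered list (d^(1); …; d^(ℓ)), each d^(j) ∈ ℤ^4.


Interval decomposition of M: I[1,1]^2, I[1,4], I[3,3], I[3,4]^2.
HN type (ℓ=4): μ^(1)=34; μ^(2)=13/2; μ^(3)=1; μ^(4)=-32

((2, 0, 0, 0); (1, 1, 1, 1); (0, 0, 0, 2); (0, 0, 3, 0))


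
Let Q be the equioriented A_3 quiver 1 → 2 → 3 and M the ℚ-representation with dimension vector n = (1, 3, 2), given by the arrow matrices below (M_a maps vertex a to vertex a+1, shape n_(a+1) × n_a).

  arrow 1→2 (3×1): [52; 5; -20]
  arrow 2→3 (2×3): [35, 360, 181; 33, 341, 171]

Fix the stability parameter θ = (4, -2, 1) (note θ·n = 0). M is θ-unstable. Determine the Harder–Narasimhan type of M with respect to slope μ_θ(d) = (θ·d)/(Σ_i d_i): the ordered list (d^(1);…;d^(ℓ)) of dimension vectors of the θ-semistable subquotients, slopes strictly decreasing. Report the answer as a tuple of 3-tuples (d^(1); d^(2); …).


Interval decomposition of M: I[1,3], I[2,2], I[2,3].
HN type (ℓ=2): μ^(1)=1; μ^(2)=-2

((1, 1, 2); (0, 2, 0))


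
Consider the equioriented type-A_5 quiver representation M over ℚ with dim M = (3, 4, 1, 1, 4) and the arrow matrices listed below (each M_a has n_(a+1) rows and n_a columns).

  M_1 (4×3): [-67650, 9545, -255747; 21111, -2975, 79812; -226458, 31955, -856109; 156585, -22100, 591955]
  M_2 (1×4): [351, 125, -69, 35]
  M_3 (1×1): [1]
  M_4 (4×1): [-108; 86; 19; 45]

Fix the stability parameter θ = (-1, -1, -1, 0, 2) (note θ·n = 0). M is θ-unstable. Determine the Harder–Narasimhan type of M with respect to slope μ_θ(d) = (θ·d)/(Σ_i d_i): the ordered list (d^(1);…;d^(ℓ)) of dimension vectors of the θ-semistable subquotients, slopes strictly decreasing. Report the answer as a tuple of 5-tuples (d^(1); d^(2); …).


Barcode: M ≅ I[1,1], I[1,2], I[1,5], I[2,2]^2, I[5,5]^3. HN layers by μ_θ (3 steps, strictly decreasing):
  μ^(1)=2; μ^(2)=0; μ^(3)=-1

((0, 0, 0, 0, 4); (0, 0, 0, 1, 0); (3, 4, 1, 0, 0))


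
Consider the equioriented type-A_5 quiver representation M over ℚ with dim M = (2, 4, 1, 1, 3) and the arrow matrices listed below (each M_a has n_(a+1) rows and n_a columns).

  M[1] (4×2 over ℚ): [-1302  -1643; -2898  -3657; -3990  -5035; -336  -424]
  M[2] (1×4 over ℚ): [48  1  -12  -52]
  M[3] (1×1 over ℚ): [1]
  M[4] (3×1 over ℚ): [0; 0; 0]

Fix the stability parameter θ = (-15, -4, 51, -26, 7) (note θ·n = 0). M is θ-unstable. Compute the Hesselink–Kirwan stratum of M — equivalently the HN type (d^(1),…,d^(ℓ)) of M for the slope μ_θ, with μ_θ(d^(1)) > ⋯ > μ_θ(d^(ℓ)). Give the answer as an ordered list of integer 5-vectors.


Barcode: M ≅ I[1,1], I[1,4], I[2,2]^3, I[5,5]^3. HN layers by μ_θ (4 steps, strictly decreasing):
  μ^(1)=25/2; μ^(2)=7; μ^(3)=-4; μ^(4)=-15

((0, 0, 1, 1, 0); (0, 0, 0, 0, 3); (0, 4, 0, 0, 0); (2, 0, 0, 0, 0))


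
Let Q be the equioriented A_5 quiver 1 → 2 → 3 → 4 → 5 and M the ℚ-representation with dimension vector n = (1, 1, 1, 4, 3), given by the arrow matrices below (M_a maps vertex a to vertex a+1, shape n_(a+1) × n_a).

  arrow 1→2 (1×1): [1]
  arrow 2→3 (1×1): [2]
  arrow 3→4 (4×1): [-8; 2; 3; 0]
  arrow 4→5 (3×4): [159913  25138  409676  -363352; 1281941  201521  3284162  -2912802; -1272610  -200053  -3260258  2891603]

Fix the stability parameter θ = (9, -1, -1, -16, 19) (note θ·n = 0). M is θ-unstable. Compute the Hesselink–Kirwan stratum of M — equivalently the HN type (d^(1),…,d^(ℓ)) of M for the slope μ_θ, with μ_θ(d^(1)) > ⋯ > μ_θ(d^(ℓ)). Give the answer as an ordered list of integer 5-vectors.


Interval decomposition of M: I[1,4], I[4,5]^3.
HN type (ℓ=3): μ^(1)=19; μ^(2)=-9/4; μ^(3)=-16

((0, 0, 0, 0, 3); (1, 1, 1, 1, 0); (0, 0, 0, 3, 0))


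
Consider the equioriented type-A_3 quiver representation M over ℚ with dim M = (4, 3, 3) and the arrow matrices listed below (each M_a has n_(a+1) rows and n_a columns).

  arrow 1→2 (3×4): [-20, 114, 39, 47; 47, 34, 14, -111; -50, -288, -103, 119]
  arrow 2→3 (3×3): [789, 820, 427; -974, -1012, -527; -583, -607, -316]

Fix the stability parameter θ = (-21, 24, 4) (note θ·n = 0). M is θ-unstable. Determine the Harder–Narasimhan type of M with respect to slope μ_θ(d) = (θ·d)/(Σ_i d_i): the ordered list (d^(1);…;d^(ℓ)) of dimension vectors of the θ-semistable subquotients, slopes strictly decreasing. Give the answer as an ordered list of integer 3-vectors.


Via rank(M_{q-1}∘⋯∘M_p): M ≅ I[1,1], I[1,3]^3.
μ_θ-semistable layers: μ^(1)=14; μ^(2)=-21

((0, 3, 3); (4, 0, 0))


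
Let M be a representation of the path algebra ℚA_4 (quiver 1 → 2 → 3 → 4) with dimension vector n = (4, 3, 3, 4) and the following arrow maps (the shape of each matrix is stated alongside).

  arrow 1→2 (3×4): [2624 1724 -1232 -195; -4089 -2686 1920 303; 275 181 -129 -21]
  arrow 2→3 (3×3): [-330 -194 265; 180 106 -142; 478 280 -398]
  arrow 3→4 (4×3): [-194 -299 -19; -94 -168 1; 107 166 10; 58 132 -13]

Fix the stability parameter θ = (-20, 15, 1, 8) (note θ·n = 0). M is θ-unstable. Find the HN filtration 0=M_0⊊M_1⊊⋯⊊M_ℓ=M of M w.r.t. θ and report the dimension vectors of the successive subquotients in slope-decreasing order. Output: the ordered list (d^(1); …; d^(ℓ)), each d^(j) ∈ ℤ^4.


Interval decomposition of M: I[1,1], I[1,4]^3, I[4,4].
HN type (ℓ=2): μ^(1)=8; μ^(2)=-20

((0, 3, 3, 4); (4, 0, 0, 0))


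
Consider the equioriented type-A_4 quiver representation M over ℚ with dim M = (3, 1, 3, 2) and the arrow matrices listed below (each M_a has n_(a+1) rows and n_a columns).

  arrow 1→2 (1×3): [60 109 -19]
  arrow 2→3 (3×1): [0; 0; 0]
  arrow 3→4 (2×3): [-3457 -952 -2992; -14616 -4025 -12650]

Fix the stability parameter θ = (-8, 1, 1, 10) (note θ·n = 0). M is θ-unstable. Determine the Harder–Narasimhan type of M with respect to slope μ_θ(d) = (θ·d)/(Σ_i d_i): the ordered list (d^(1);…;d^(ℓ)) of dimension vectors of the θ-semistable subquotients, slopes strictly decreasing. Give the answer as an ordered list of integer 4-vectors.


Interval decomposition of M: I[1,1]^2, I[1,2], I[3,3], I[3,4]^2.
HN type (ℓ=3): μ^(1)=10; μ^(2)=1; μ^(3)=-8

((0, 0, 0, 2); (0, 1, 3, 0); (3, 0, 0, 0))


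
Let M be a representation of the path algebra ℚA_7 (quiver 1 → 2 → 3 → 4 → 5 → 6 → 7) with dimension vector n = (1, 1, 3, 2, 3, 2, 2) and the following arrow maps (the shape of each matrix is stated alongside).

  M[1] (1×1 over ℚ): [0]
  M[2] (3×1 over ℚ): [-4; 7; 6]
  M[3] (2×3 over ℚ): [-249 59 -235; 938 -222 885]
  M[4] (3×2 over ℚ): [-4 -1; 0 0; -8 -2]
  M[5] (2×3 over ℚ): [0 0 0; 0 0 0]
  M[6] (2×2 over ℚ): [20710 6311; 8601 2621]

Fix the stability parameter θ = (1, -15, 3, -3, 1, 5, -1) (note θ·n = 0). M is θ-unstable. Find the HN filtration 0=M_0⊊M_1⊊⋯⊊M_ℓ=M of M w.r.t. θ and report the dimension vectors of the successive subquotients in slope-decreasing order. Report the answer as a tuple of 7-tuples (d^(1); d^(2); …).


Barcode: M ≅ I[1,1], I[2,4], I[3,3], I[3,5], I[5,5]^2, I[6,7]^2. HN layers by μ_θ (5 steps, strictly decreasing):
  μ^(1)=3; μ^(2)=2; μ^(3)=1; μ^(4)=0; μ^(5)=-15

((0, 0, 1, 0, 0, 0, 0); (0, 0, 0, 0, 0, 2, 2); (1, 0, 0, 0, 3, 0, 0); (0, 0, 2, 2, 0, 0, 0); (0, 1, 0, 0, 0, 0, 0))


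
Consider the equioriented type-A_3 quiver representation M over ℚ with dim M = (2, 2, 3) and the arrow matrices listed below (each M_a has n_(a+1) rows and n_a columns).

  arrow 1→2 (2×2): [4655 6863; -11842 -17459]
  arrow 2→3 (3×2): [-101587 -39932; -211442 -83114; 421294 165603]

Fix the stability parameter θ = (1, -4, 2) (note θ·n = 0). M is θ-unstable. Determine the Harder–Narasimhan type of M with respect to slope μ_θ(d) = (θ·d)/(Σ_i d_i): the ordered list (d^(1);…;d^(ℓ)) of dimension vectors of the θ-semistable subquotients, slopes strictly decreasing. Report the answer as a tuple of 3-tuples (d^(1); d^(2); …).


Barcode: M ≅ I[1,3]^2, I[3,3]. HN layers by μ_θ (2 steps, strictly decreasing):
  μ^(1)=2; μ^(2)=-3/2

((0, 0, 3); (2, 2, 0))


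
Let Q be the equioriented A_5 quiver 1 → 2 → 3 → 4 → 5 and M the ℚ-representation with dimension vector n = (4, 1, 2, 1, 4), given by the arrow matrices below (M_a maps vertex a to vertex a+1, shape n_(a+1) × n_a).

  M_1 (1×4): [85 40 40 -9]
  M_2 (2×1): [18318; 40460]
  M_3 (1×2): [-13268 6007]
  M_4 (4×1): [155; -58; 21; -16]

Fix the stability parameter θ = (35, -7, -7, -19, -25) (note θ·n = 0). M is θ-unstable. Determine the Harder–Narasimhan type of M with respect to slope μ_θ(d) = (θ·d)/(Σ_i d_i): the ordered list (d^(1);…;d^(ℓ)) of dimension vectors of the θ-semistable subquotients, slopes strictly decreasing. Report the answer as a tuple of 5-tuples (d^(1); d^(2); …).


Via rank(M_{q-1}∘⋯∘M_p): M ≅ I[1,1]^3, I[1,5], I[3,3], I[5,5]^3.
μ_θ-semistable layers: μ^(1)=35; μ^(2)=-23/5; μ^(3)=-7; μ^(4)=-25

((3, 0, 0, 0, 0); (1, 1, 1, 1, 1); (0, 0, 1, 0, 0); (0, 0, 0, 0, 3))


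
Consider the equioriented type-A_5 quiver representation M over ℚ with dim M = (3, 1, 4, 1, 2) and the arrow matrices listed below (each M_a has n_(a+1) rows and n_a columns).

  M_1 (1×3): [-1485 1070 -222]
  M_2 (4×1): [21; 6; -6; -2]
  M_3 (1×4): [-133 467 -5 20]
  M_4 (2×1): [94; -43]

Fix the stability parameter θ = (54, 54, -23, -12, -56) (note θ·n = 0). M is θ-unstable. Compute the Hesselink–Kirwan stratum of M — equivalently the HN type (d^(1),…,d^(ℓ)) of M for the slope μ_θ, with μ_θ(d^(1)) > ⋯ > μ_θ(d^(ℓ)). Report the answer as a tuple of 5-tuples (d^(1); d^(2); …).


Via rank(M_{q-1}∘⋯∘M_p): M ≅ I[1,1]^2, I[1,5], I[3,3]^3, I[5,5].
μ_θ-semistable layers: μ^(1)=54; μ^(2)=17/5; μ^(3)=-23; μ^(4)=-56

((2, 0, 0, 0, 0); (1, 1, 1, 1, 1); (0, 0, 3, 0, 0); (0, 0, 0, 0, 1))


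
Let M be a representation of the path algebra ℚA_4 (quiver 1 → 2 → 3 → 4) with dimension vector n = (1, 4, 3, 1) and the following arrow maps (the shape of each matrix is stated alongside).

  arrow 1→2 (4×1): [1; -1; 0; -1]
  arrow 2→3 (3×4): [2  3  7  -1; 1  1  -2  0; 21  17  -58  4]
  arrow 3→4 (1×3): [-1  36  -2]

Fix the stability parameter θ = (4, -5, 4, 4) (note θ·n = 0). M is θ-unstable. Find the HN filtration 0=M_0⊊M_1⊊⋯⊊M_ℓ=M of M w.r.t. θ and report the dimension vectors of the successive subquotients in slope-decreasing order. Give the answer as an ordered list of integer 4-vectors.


Interval decomposition of M: I[1,2], I[2,3]^2, I[2,4].
HN type (ℓ=3): μ^(1)=4; μ^(2)=-1/2; μ^(3)=-5

((0, 0, 3, 1); (1, 1, 0, 0); (0, 3, 0, 0))


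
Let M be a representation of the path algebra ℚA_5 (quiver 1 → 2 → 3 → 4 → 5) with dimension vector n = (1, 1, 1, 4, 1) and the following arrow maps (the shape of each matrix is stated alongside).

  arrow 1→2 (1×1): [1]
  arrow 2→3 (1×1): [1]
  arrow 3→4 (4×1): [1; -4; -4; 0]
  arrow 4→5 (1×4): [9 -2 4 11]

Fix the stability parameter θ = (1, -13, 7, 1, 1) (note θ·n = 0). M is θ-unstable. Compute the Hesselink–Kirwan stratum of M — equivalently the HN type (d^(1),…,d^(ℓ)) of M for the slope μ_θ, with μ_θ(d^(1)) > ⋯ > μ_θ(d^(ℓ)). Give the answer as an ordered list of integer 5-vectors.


Via rank(M_{q-1}∘⋯∘M_p): M ≅ I[1,5], I[4,4]^3.
μ_θ-semistable layers: μ^(1)=3; μ^(2)=1; μ^(3)=-6

((0, 0, 1, 1, 1); (0, 0, 0, 3, 0); (1, 1, 0, 0, 0))


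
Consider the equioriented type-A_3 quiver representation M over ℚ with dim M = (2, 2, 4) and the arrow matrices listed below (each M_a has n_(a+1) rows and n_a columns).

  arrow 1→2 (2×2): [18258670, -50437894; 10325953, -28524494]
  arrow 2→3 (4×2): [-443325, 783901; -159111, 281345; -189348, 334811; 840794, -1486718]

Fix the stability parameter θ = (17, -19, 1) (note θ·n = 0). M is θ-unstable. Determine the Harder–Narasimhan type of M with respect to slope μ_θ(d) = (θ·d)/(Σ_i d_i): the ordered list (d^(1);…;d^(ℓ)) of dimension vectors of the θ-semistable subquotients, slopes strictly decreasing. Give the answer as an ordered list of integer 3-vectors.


Via rank(M_{q-1}∘⋯∘M_p): M ≅ I[1,3]^2, I[3,3]^2.
μ_θ-semistable layers: μ^(1)=1; μ^(2)=-1

((0, 0, 4); (2, 2, 0))


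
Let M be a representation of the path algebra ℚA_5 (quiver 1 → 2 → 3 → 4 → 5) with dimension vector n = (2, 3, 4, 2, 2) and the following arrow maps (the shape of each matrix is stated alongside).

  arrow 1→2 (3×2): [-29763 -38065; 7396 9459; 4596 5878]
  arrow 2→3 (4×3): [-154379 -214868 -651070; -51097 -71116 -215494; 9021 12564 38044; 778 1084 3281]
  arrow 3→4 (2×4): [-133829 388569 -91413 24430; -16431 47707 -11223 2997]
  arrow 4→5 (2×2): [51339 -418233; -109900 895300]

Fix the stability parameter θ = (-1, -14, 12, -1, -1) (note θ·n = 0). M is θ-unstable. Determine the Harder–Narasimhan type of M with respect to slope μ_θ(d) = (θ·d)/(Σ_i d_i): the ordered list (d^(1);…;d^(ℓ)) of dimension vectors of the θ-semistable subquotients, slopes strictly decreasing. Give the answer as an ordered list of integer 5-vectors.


Barcode: M ≅ I[1,4], I[1,5], I[2,2], I[3,3]^2, I[5,5]. HN layers by μ_θ (6 steps, strictly decreasing):
  μ^(1)=12; μ^(2)=11/2; μ^(3)=10/3; μ^(4)=-1; μ^(5)=-15/2; μ^(6)=-14

((0, 0, 2, 0, 0); (0, 0, 1, 1, 0); (0, 0, 1, 1, 1); (0, 0, 0, 0, 1); (2, 2, 0, 0, 0); (0, 1, 0, 0, 0))


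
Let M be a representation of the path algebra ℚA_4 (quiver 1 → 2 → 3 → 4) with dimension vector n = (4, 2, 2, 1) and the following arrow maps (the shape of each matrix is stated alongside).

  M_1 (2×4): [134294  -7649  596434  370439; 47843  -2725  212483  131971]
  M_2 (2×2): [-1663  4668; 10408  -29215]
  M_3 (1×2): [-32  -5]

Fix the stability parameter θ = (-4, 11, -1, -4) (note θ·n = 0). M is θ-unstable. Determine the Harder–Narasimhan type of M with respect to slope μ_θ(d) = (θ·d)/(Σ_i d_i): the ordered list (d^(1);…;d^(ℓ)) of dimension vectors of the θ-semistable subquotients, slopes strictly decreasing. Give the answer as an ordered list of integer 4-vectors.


Interval decomposition of M: I[1,1]^2, I[1,3], I[1,4].
HN type (ℓ=3): μ^(1)=5; μ^(2)=2; μ^(3)=-4

((0, 1, 1, 0); (0, 1, 1, 1); (4, 0, 0, 0))


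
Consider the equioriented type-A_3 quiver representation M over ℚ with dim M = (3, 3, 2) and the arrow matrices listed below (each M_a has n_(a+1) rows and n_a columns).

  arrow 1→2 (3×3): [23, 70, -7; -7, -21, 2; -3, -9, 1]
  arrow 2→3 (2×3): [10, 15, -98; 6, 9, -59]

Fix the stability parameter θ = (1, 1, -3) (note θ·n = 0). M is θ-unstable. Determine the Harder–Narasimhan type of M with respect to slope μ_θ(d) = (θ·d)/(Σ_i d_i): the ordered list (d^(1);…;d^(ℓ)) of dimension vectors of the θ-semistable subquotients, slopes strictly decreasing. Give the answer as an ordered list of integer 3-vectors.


Barcode: M ≅ I[1,2], I[1,3]^2. HN layers by μ_θ (2 steps, strictly decreasing):
  μ^(1)=1; μ^(2)=-1/3

((1, 1, 0); (2, 2, 2))


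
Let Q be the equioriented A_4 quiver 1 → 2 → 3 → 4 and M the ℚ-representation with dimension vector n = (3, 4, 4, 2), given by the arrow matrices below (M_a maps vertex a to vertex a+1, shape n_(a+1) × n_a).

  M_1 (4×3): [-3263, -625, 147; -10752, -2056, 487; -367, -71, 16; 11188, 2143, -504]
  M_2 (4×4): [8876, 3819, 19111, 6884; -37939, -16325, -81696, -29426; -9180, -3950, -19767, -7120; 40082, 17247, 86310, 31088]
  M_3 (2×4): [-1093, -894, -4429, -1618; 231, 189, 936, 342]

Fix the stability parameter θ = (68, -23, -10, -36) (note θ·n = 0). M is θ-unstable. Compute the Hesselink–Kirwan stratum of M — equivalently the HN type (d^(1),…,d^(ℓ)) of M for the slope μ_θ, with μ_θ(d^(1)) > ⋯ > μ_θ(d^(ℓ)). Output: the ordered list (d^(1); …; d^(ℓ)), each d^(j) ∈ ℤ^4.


Interval decomposition of M: I[1,2], I[1,3], I[1,4], I[2,4], I[3,3].
HN type (ℓ=5): μ^(1)=45/2; μ^(2)=35/3; μ^(3)=-1/4; μ^(4)=-10; μ^(5)=-23

((1, 1, 0, 0); (1, 1, 1, 0); (1, 1, 1, 1); (0, 0, 1, 0); (0, 1, 1, 1))


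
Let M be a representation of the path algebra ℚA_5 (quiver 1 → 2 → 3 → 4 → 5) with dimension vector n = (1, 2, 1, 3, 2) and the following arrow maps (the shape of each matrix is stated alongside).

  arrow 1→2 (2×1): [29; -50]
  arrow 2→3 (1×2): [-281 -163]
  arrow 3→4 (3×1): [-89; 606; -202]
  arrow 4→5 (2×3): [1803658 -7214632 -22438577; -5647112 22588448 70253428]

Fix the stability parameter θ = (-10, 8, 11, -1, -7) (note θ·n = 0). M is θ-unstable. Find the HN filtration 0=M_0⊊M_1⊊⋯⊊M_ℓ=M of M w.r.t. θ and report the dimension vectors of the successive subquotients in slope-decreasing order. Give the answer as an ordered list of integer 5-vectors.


Via rank(M_{q-1}∘⋯∘M_p): M ≅ I[1,4], I[2,2], I[4,4], I[4,5], I[5,5].
μ_θ-semistable layers: μ^(1)=8; μ^(2)=6; μ^(3)=-1; μ^(4)=-4; μ^(5)=-7; μ^(6)=-10

((0, 1, 0, 0, 0); (0, 1, 1, 1, 0); (0, 0, 0, 1, 0); (0, 0, 0, 1, 1); (0, 0, 0, 0, 1); (1, 0, 0, 0, 0))


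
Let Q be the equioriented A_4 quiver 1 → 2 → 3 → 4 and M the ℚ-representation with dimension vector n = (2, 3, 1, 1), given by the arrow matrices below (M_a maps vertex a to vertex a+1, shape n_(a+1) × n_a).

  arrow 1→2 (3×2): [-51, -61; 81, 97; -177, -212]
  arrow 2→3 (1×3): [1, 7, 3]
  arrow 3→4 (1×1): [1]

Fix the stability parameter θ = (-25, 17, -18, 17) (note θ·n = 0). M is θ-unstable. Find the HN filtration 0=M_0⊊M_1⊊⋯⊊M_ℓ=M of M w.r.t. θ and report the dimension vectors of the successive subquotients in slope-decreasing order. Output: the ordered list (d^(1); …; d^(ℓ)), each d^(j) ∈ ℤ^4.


Interval decomposition of M: I[1,2], I[1,4], I[2,2].
HN type (ℓ=3): μ^(1)=17; μ^(2)=-1/2; μ^(3)=-25

((0, 2, 0, 1); (0, 1, 1, 0); (2, 0, 0, 0))


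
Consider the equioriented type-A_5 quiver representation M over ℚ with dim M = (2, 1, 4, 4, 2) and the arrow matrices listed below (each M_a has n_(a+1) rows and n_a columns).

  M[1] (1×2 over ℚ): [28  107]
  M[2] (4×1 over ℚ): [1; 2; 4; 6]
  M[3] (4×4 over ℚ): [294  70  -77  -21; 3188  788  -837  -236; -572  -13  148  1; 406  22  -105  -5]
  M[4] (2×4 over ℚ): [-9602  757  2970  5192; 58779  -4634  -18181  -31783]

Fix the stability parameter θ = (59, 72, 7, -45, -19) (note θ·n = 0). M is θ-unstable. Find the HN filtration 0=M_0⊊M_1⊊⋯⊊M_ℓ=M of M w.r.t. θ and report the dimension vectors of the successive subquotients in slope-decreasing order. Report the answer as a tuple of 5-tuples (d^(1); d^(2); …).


Interval decomposition of M: I[1,1], I[1,3], I[3,4], I[3,5]^2, I[4,4].
HN type (ℓ=4): μ^(1)=59; μ^(2)=46; μ^(3)=-19; μ^(4)=-45

((1, 0, 0, 0, 0); (1, 1, 1, 0, 0); (0, 0, 3, 3, 2); (0, 0, 0, 1, 0))


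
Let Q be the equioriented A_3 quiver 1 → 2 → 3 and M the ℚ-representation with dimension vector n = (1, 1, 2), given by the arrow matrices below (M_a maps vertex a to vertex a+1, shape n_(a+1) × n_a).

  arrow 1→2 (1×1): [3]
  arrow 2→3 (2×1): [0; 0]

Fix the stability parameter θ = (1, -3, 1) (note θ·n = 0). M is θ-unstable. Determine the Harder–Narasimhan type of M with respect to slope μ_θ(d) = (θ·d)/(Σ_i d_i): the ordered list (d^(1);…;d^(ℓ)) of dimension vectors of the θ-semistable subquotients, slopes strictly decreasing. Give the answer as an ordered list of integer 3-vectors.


Barcode: M ≅ I[1,2], I[3,3]^2. HN layers by μ_θ (2 steps, strictly decreasing):
  μ^(1)=1; μ^(2)=-1

((0, 0, 2); (1, 1, 0))


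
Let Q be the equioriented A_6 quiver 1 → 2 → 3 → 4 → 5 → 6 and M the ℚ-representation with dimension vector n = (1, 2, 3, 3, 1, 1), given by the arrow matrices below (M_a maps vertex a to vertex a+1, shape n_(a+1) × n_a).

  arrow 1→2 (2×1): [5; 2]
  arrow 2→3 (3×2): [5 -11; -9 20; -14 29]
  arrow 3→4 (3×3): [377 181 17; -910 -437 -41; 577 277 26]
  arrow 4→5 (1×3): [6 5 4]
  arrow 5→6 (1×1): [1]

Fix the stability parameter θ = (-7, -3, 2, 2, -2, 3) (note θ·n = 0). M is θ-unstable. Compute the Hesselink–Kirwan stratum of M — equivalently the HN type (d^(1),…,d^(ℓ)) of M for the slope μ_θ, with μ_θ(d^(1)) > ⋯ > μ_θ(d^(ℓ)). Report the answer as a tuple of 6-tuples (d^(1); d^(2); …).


Interval decomposition of M: I[1,6], I[2,4], I[3,4].
HN type (ℓ=5): μ^(1)=3; μ^(2)=2; μ^(3)=2/3; μ^(4)=-3; μ^(5)=-7

((0, 0, 0, 0, 0, 1); (0, 0, 2, 2, 0, 0); (0, 0, 1, 1, 1, 0); (0, 2, 0, 0, 0, 0); (1, 0, 0, 0, 0, 0))


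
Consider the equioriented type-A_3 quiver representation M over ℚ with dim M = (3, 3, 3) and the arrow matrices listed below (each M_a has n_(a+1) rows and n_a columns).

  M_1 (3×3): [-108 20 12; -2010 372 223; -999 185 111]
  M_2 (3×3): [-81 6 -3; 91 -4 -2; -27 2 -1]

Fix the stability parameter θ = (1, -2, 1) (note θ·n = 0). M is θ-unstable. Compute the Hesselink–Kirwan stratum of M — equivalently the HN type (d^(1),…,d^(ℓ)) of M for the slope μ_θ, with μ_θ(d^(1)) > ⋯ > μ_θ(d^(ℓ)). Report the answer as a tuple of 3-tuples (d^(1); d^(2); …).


Barcode: M ≅ I[1,1], I[1,2], I[1,3], I[2,3], I[3,3]. HN layers by μ_θ (3 steps, strictly decreasing):
  μ^(1)=1; μ^(2)=-1/2; μ^(3)=-2

((1, 0, 3); (2, 2, 0); (0, 1, 0))


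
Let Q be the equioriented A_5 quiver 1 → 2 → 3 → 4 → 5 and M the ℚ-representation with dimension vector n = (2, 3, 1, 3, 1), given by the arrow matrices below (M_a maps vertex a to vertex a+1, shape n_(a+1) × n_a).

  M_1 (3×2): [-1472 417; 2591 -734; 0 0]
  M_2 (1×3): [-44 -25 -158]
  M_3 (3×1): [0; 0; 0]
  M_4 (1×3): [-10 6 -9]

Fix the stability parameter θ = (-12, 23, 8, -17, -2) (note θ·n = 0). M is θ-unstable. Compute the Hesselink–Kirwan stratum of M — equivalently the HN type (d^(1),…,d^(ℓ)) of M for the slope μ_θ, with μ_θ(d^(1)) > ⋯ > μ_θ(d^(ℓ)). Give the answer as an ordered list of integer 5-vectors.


Barcode: M ≅ I[1,2], I[1,3], I[2,2], I[4,4]^2, I[4,5]. HN layers by μ_θ (5 steps, strictly decreasing):
  μ^(1)=23; μ^(2)=31/2; μ^(3)=-2; μ^(4)=-12; μ^(5)=-17

((0, 2, 0, 0, 0); (0, 1, 1, 0, 0); (0, 0, 0, 0, 1); (2, 0, 0, 0, 0); (0, 0, 0, 3, 0))


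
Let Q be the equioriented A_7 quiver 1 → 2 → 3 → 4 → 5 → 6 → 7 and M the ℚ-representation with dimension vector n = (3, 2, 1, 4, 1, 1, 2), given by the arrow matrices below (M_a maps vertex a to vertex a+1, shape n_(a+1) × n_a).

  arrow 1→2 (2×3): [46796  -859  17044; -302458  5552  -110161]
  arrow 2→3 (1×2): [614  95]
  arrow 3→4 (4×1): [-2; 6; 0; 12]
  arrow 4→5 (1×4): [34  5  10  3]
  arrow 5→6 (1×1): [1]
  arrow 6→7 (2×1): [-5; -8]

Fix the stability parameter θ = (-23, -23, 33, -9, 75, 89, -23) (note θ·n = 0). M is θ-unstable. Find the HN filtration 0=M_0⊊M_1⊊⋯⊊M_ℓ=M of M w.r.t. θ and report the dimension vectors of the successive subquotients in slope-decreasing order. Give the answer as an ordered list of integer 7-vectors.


Interval decomposition of M: I[1,1], I[1,2], I[1,7], I[4,4]^3, I[7,7].
HN type (ℓ=4): μ^(1)=47; μ^(2)=12; μ^(3)=-9; μ^(4)=-23

((0, 0, 0, 0, 1, 1, 1); (0, 0, 1, 1, 0, 0, 0); (0, 0, 0, 3, 0, 0, 0); (3, 2, 0, 0, 0, 0, 1))


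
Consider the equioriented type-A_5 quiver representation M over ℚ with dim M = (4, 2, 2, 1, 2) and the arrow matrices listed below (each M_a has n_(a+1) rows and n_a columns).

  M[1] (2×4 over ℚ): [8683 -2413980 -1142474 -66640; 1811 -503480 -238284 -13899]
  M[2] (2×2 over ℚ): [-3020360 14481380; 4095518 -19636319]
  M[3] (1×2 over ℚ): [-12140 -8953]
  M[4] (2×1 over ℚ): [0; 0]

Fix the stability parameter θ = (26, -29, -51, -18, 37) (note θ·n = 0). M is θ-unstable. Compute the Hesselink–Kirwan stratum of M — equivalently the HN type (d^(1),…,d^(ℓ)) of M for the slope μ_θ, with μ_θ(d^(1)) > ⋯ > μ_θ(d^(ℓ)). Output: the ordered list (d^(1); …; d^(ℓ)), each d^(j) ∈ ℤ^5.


Barcode: M ≅ I[1,1]^2, I[1,2], I[1,4], I[3,3], I[5,5]^2. HN layers by μ_θ (5 steps, strictly decreasing):
  μ^(1)=37; μ^(2)=26; μ^(3)=-3/2; μ^(4)=-18; μ^(5)=-51

((0, 0, 0, 0, 2); (2, 0, 0, 0, 0); (1, 1, 0, 0, 0); (1, 1, 1, 1, 0); (0, 0, 1, 0, 0))


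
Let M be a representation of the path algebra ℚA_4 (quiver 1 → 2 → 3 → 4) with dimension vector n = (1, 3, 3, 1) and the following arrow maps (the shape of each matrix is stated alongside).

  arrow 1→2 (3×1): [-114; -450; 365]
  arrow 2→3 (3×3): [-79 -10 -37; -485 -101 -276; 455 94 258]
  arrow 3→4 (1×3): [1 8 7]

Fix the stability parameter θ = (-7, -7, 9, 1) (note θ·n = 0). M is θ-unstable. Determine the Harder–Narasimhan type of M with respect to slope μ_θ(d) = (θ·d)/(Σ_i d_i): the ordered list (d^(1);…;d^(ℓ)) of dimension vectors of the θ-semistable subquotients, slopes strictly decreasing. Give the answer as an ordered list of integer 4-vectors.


Via rank(M_{q-1}∘⋯∘M_p): M ≅ I[1,4], I[2,3]^2.
μ_θ-semistable layers: μ^(1)=9; μ^(2)=5; μ^(3)=-7

((0, 0, 2, 0); (0, 0, 1, 1); (1, 3, 0, 0))


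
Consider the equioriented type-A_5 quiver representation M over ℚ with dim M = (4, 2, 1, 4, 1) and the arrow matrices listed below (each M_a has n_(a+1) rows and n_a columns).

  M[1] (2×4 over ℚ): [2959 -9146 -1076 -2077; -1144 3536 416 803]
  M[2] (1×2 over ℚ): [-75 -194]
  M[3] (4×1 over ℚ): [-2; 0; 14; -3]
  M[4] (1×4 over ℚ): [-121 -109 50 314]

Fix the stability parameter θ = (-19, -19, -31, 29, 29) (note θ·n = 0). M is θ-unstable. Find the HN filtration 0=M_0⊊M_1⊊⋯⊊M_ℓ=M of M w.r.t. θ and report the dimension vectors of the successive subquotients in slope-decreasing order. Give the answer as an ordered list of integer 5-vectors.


Via rank(M_{q-1}∘⋯∘M_p): M ≅ I[1,1]^2, I[1,2], I[1,4], I[4,4]^2, I[4,5].
μ_θ-semistable layers: μ^(1)=29; μ^(2)=-19; μ^(3)=-23

((0, 0, 0, 4, 1); (3, 1, 0, 0, 0); (1, 1, 1, 0, 0))


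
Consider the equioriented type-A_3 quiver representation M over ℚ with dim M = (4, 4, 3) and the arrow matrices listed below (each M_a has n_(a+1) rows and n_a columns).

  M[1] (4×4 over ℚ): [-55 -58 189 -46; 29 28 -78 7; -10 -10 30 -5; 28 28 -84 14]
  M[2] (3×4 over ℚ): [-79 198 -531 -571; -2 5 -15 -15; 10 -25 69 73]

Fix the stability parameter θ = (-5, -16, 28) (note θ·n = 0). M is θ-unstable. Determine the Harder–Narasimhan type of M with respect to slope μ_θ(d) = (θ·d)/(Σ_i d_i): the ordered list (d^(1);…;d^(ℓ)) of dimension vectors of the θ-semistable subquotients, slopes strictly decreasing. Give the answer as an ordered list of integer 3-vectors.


Barcode: M ≅ I[1,1], I[1,3]^3, I[2,2]. HN layers by μ_θ (4 steps, strictly decreasing):
  μ^(1)=28; μ^(2)=-5; μ^(3)=-21/2; μ^(4)=-16

((0, 0, 3); (1, 0, 0); (3, 3, 0); (0, 1, 0))


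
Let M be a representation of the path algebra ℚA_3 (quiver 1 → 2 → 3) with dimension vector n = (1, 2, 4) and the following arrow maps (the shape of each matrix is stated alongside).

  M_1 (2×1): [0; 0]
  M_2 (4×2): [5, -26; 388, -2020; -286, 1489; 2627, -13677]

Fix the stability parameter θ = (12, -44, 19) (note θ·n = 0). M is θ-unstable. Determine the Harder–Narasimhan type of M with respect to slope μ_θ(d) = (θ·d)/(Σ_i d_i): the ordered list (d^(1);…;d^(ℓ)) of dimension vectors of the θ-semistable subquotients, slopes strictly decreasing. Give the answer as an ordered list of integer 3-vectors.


Barcode: M ≅ I[1,1], I[2,3]^2, I[3,3]^2. HN layers by μ_θ (3 steps, strictly decreasing):
  μ^(1)=19; μ^(2)=12; μ^(3)=-44

((0, 0, 4); (1, 0, 0); (0, 2, 0))


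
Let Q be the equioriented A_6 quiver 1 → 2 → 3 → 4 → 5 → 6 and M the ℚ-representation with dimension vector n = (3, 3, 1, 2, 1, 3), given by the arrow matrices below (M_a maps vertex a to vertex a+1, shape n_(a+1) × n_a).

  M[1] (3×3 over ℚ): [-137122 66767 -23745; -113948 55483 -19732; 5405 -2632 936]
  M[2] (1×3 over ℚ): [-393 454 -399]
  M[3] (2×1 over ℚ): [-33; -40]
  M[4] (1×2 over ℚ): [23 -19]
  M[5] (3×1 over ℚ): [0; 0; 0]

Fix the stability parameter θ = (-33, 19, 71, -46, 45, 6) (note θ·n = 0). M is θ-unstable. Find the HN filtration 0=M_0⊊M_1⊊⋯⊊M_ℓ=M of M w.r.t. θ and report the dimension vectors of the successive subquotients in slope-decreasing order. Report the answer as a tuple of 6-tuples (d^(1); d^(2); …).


Interval decomposition of M: I[1,2]^2, I[1,5], I[4,4], I[6,6]^3.
HN type (ℓ=6): μ^(1)=45; μ^(2)=19; μ^(3)=44/3; μ^(4)=6; μ^(5)=-33; μ^(6)=-46

((0, 0, 0, 0, 1, 0); (0, 2, 0, 0, 0, 0); (0, 1, 1, 1, 0, 0); (0, 0, 0, 0, 0, 3); (3, 0, 0, 0, 0, 0); (0, 0, 0, 1, 0, 0))


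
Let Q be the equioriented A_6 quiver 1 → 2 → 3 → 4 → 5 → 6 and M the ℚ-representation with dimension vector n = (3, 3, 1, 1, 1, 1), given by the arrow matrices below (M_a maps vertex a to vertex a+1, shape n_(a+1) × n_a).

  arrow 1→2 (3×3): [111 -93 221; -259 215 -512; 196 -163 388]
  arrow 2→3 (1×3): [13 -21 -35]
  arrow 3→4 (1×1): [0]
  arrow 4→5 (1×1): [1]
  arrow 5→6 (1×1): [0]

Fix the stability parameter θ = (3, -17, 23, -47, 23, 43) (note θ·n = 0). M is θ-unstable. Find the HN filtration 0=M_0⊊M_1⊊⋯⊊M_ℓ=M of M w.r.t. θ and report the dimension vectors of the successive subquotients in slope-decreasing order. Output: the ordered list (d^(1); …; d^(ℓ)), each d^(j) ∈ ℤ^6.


Barcode: M ≅ I[1,2]^2, I[1,3], I[4,5], I[6,6]. HN layers by μ_θ (4 steps, strictly decreasing):
  μ^(1)=43; μ^(2)=23; μ^(3)=-7; μ^(4)=-47

((0, 0, 0, 0, 0, 1); (0, 0, 1, 0, 1, 0); (3, 3, 0, 0, 0, 0); (0, 0, 0, 1, 0, 0))


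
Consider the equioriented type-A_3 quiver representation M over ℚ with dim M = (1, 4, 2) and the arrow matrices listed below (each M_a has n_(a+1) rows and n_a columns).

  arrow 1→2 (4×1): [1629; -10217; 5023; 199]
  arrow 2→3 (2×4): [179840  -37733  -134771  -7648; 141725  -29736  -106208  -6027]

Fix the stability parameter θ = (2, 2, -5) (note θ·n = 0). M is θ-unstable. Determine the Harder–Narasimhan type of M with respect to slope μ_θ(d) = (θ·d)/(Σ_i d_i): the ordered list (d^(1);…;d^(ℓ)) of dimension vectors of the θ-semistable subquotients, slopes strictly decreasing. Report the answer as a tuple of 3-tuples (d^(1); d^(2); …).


Barcode: M ≅ I[1,3], I[2,2]^2, I[2,3]. HN layers by μ_θ (3 steps, strictly decreasing):
  μ^(1)=2; μ^(2)=-1/3; μ^(3)=-3/2

((0, 2, 0); (1, 1, 1); (0, 1, 1))


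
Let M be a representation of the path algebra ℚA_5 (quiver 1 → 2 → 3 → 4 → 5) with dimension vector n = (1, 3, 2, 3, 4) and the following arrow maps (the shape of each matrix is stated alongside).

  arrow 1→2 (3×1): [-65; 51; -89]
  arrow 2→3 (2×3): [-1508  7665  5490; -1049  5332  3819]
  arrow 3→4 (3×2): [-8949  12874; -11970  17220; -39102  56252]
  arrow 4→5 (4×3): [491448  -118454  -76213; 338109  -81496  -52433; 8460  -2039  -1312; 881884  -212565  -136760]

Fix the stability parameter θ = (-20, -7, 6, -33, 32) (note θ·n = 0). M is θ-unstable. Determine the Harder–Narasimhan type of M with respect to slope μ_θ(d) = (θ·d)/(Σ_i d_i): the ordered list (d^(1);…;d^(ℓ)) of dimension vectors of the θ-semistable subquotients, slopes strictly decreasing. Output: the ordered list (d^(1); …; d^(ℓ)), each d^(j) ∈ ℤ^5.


Via rank(M_{q-1}∘⋯∘M_p): M ≅ I[1,5], I[2,2], I[2,3], I[4,5]^2, I[5,5].
μ_θ-semistable layers: μ^(1)=32; μ^(2)=6; μ^(3)=-7; μ^(4)=-34/3; μ^(5)=-20; μ^(6)=-33

((0, 0, 0, 0, 4); (0, 0, 1, 0, 0); (0, 2, 0, 0, 0); (0, 1, 1, 1, 0); (1, 0, 0, 0, 0); (0, 0, 0, 2, 0))
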